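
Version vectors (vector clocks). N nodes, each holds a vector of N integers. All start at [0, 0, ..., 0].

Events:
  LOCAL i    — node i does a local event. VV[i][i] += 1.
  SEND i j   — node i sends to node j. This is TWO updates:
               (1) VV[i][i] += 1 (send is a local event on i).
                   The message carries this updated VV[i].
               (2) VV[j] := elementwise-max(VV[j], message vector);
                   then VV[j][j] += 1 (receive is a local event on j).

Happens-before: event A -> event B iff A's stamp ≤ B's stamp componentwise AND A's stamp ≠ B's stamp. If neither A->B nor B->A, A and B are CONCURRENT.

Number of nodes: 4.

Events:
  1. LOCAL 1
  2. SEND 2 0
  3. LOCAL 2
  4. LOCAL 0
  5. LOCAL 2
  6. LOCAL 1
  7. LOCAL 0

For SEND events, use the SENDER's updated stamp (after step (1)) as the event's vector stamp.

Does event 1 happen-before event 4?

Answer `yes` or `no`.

Initial: VV[0]=[0, 0, 0, 0]
Initial: VV[1]=[0, 0, 0, 0]
Initial: VV[2]=[0, 0, 0, 0]
Initial: VV[3]=[0, 0, 0, 0]
Event 1: LOCAL 1: VV[1][1]++ -> VV[1]=[0, 1, 0, 0]
Event 2: SEND 2->0: VV[2][2]++ -> VV[2]=[0, 0, 1, 0], msg_vec=[0, 0, 1, 0]; VV[0]=max(VV[0],msg_vec) then VV[0][0]++ -> VV[0]=[1, 0, 1, 0]
Event 3: LOCAL 2: VV[2][2]++ -> VV[2]=[0, 0, 2, 0]
Event 4: LOCAL 0: VV[0][0]++ -> VV[0]=[2, 0, 1, 0]
Event 5: LOCAL 2: VV[2][2]++ -> VV[2]=[0, 0, 3, 0]
Event 6: LOCAL 1: VV[1][1]++ -> VV[1]=[0, 2, 0, 0]
Event 7: LOCAL 0: VV[0][0]++ -> VV[0]=[3, 0, 1, 0]
Event 1 stamp: [0, 1, 0, 0]
Event 4 stamp: [2, 0, 1, 0]
[0, 1, 0, 0] <= [2, 0, 1, 0]? False. Equal? False. Happens-before: False

Answer: no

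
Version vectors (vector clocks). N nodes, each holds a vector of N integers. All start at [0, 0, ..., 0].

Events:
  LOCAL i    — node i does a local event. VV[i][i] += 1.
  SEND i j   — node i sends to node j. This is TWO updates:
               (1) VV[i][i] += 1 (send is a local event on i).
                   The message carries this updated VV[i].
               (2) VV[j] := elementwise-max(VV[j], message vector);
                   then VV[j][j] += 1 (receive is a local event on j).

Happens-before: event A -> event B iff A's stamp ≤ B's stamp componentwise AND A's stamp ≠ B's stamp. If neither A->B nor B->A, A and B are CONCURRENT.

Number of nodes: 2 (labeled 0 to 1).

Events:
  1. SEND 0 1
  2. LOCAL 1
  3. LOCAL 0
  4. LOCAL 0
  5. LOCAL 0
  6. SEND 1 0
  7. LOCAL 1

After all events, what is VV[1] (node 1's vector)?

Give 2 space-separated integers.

Initial: VV[0]=[0, 0]
Initial: VV[1]=[0, 0]
Event 1: SEND 0->1: VV[0][0]++ -> VV[0]=[1, 0], msg_vec=[1, 0]; VV[1]=max(VV[1],msg_vec) then VV[1][1]++ -> VV[1]=[1, 1]
Event 2: LOCAL 1: VV[1][1]++ -> VV[1]=[1, 2]
Event 3: LOCAL 0: VV[0][0]++ -> VV[0]=[2, 0]
Event 4: LOCAL 0: VV[0][0]++ -> VV[0]=[3, 0]
Event 5: LOCAL 0: VV[0][0]++ -> VV[0]=[4, 0]
Event 6: SEND 1->0: VV[1][1]++ -> VV[1]=[1, 3], msg_vec=[1, 3]; VV[0]=max(VV[0],msg_vec) then VV[0][0]++ -> VV[0]=[5, 3]
Event 7: LOCAL 1: VV[1][1]++ -> VV[1]=[1, 4]
Final vectors: VV[0]=[5, 3]; VV[1]=[1, 4]

Answer: 1 4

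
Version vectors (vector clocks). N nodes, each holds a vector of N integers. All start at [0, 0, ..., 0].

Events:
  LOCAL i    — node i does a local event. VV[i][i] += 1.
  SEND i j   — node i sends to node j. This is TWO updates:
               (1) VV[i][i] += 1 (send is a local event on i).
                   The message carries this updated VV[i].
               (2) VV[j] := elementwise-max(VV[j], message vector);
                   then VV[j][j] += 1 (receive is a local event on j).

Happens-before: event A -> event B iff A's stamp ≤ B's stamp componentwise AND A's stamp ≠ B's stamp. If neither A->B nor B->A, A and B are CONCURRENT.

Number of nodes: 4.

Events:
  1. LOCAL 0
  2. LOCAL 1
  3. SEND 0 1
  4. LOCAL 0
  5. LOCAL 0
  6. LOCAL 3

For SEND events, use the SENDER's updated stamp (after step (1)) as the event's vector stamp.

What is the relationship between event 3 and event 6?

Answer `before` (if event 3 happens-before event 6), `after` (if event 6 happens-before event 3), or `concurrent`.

Answer: concurrent

Derivation:
Initial: VV[0]=[0, 0, 0, 0]
Initial: VV[1]=[0, 0, 0, 0]
Initial: VV[2]=[0, 0, 0, 0]
Initial: VV[3]=[0, 0, 0, 0]
Event 1: LOCAL 0: VV[0][0]++ -> VV[0]=[1, 0, 0, 0]
Event 2: LOCAL 1: VV[1][1]++ -> VV[1]=[0, 1, 0, 0]
Event 3: SEND 0->1: VV[0][0]++ -> VV[0]=[2, 0, 0, 0], msg_vec=[2, 0, 0, 0]; VV[1]=max(VV[1],msg_vec) then VV[1][1]++ -> VV[1]=[2, 2, 0, 0]
Event 4: LOCAL 0: VV[0][0]++ -> VV[0]=[3, 0, 0, 0]
Event 5: LOCAL 0: VV[0][0]++ -> VV[0]=[4, 0, 0, 0]
Event 6: LOCAL 3: VV[3][3]++ -> VV[3]=[0, 0, 0, 1]
Event 3 stamp: [2, 0, 0, 0]
Event 6 stamp: [0, 0, 0, 1]
[2, 0, 0, 0] <= [0, 0, 0, 1]? False
[0, 0, 0, 1] <= [2, 0, 0, 0]? False
Relation: concurrent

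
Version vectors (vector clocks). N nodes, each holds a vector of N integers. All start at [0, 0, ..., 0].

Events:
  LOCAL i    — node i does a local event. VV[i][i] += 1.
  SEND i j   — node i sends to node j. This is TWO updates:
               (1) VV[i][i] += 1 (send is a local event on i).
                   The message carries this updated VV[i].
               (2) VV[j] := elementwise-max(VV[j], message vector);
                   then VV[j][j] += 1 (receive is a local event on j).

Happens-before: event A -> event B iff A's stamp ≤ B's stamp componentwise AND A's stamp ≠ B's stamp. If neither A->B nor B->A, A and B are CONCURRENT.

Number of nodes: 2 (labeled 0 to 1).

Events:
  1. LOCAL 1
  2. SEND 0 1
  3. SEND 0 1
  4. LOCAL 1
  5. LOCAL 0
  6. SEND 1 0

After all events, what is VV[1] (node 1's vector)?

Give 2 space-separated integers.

Initial: VV[0]=[0, 0]
Initial: VV[1]=[0, 0]
Event 1: LOCAL 1: VV[1][1]++ -> VV[1]=[0, 1]
Event 2: SEND 0->1: VV[0][0]++ -> VV[0]=[1, 0], msg_vec=[1, 0]; VV[1]=max(VV[1],msg_vec) then VV[1][1]++ -> VV[1]=[1, 2]
Event 3: SEND 0->1: VV[0][0]++ -> VV[0]=[2, 0], msg_vec=[2, 0]; VV[1]=max(VV[1],msg_vec) then VV[1][1]++ -> VV[1]=[2, 3]
Event 4: LOCAL 1: VV[1][1]++ -> VV[1]=[2, 4]
Event 5: LOCAL 0: VV[0][0]++ -> VV[0]=[3, 0]
Event 6: SEND 1->0: VV[1][1]++ -> VV[1]=[2, 5], msg_vec=[2, 5]; VV[0]=max(VV[0],msg_vec) then VV[0][0]++ -> VV[0]=[4, 5]
Final vectors: VV[0]=[4, 5]; VV[1]=[2, 5]

Answer: 2 5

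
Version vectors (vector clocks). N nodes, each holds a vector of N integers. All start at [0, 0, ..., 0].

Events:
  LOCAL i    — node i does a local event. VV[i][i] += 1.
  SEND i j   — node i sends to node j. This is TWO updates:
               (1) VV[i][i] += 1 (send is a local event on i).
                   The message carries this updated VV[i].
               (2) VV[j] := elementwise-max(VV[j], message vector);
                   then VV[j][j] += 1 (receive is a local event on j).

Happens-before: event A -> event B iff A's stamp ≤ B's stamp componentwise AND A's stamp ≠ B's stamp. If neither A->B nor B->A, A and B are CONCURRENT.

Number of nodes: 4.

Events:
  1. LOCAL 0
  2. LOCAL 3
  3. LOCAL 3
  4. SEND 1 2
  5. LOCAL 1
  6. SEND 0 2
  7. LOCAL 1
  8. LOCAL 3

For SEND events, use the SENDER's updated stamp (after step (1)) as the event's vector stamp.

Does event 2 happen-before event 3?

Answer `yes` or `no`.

Answer: yes

Derivation:
Initial: VV[0]=[0, 0, 0, 0]
Initial: VV[1]=[0, 0, 0, 0]
Initial: VV[2]=[0, 0, 0, 0]
Initial: VV[3]=[0, 0, 0, 0]
Event 1: LOCAL 0: VV[0][0]++ -> VV[0]=[1, 0, 0, 0]
Event 2: LOCAL 3: VV[3][3]++ -> VV[3]=[0, 0, 0, 1]
Event 3: LOCAL 3: VV[3][3]++ -> VV[3]=[0, 0, 0, 2]
Event 4: SEND 1->2: VV[1][1]++ -> VV[1]=[0, 1, 0, 0], msg_vec=[0, 1, 0, 0]; VV[2]=max(VV[2],msg_vec) then VV[2][2]++ -> VV[2]=[0, 1, 1, 0]
Event 5: LOCAL 1: VV[1][1]++ -> VV[1]=[0, 2, 0, 0]
Event 6: SEND 0->2: VV[0][0]++ -> VV[0]=[2, 0, 0, 0], msg_vec=[2, 0, 0, 0]; VV[2]=max(VV[2],msg_vec) then VV[2][2]++ -> VV[2]=[2, 1, 2, 0]
Event 7: LOCAL 1: VV[1][1]++ -> VV[1]=[0, 3, 0, 0]
Event 8: LOCAL 3: VV[3][3]++ -> VV[3]=[0, 0, 0, 3]
Event 2 stamp: [0, 0, 0, 1]
Event 3 stamp: [0, 0, 0, 2]
[0, 0, 0, 1] <= [0, 0, 0, 2]? True. Equal? False. Happens-before: True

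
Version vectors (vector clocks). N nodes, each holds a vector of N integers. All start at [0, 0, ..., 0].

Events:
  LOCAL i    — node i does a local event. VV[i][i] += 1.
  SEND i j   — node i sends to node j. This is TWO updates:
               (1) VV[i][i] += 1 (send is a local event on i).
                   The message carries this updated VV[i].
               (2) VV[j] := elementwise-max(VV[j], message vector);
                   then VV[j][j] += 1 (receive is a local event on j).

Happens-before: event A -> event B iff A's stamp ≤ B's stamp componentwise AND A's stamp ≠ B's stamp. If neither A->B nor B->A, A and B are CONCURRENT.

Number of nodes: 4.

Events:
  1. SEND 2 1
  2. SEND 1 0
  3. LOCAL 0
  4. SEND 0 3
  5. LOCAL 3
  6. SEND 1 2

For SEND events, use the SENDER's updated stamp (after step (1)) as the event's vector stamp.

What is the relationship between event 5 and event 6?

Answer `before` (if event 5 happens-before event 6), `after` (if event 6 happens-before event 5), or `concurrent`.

Initial: VV[0]=[0, 0, 0, 0]
Initial: VV[1]=[0, 0, 0, 0]
Initial: VV[2]=[0, 0, 0, 0]
Initial: VV[3]=[0, 0, 0, 0]
Event 1: SEND 2->1: VV[2][2]++ -> VV[2]=[0, 0, 1, 0], msg_vec=[0, 0, 1, 0]; VV[1]=max(VV[1],msg_vec) then VV[1][1]++ -> VV[1]=[0, 1, 1, 0]
Event 2: SEND 1->0: VV[1][1]++ -> VV[1]=[0, 2, 1, 0], msg_vec=[0, 2, 1, 0]; VV[0]=max(VV[0],msg_vec) then VV[0][0]++ -> VV[0]=[1, 2, 1, 0]
Event 3: LOCAL 0: VV[0][0]++ -> VV[0]=[2, 2, 1, 0]
Event 4: SEND 0->3: VV[0][0]++ -> VV[0]=[3, 2, 1, 0], msg_vec=[3, 2, 1, 0]; VV[3]=max(VV[3],msg_vec) then VV[3][3]++ -> VV[3]=[3, 2, 1, 1]
Event 5: LOCAL 3: VV[3][3]++ -> VV[3]=[3, 2, 1, 2]
Event 6: SEND 1->2: VV[1][1]++ -> VV[1]=[0, 3, 1, 0], msg_vec=[0, 3, 1, 0]; VV[2]=max(VV[2],msg_vec) then VV[2][2]++ -> VV[2]=[0, 3, 2, 0]
Event 5 stamp: [3, 2, 1, 2]
Event 6 stamp: [0, 3, 1, 0]
[3, 2, 1, 2] <= [0, 3, 1, 0]? False
[0, 3, 1, 0] <= [3, 2, 1, 2]? False
Relation: concurrent

Answer: concurrent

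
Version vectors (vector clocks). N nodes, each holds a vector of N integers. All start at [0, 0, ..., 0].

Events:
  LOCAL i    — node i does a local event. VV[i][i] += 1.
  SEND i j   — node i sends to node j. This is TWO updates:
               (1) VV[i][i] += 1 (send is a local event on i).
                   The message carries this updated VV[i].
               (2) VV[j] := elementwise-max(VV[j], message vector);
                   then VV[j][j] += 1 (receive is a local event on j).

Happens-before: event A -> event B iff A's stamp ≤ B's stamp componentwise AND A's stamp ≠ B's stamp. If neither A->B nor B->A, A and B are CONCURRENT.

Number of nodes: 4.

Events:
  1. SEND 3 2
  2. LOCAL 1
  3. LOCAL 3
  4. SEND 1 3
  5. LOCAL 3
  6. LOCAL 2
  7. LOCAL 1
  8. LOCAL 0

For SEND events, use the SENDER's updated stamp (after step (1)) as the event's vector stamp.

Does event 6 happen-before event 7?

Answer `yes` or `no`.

Initial: VV[0]=[0, 0, 0, 0]
Initial: VV[1]=[0, 0, 0, 0]
Initial: VV[2]=[0, 0, 0, 0]
Initial: VV[3]=[0, 0, 0, 0]
Event 1: SEND 3->2: VV[3][3]++ -> VV[3]=[0, 0, 0, 1], msg_vec=[0, 0, 0, 1]; VV[2]=max(VV[2],msg_vec) then VV[2][2]++ -> VV[2]=[0, 0, 1, 1]
Event 2: LOCAL 1: VV[1][1]++ -> VV[1]=[0, 1, 0, 0]
Event 3: LOCAL 3: VV[3][3]++ -> VV[3]=[0, 0, 0, 2]
Event 4: SEND 1->3: VV[1][1]++ -> VV[1]=[0, 2, 0, 0], msg_vec=[0, 2, 0, 0]; VV[3]=max(VV[3],msg_vec) then VV[3][3]++ -> VV[3]=[0, 2, 0, 3]
Event 5: LOCAL 3: VV[3][3]++ -> VV[3]=[0, 2, 0, 4]
Event 6: LOCAL 2: VV[2][2]++ -> VV[2]=[0, 0, 2, 1]
Event 7: LOCAL 1: VV[1][1]++ -> VV[1]=[0, 3, 0, 0]
Event 8: LOCAL 0: VV[0][0]++ -> VV[0]=[1, 0, 0, 0]
Event 6 stamp: [0, 0, 2, 1]
Event 7 stamp: [0, 3, 0, 0]
[0, 0, 2, 1] <= [0, 3, 0, 0]? False. Equal? False. Happens-before: False

Answer: no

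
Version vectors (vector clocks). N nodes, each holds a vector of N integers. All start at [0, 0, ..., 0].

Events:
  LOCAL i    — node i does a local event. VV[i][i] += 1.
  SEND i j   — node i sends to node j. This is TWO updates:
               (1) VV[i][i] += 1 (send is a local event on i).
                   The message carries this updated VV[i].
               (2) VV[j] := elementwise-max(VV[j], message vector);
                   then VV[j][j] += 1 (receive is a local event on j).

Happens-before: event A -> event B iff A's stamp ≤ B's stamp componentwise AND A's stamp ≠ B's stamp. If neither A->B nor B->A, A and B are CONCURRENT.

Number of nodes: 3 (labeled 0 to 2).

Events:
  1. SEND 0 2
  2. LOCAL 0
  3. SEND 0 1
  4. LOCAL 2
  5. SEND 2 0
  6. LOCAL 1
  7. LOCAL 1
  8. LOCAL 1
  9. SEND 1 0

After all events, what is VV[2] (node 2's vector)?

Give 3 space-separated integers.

Initial: VV[0]=[0, 0, 0]
Initial: VV[1]=[0, 0, 0]
Initial: VV[2]=[0, 0, 0]
Event 1: SEND 0->2: VV[0][0]++ -> VV[0]=[1, 0, 0], msg_vec=[1, 0, 0]; VV[2]=max(VV[2],msg_vec) then VV[2][2]++ -> VV[2]=[1, 0, 1]
Event 2: LOCAL 0: VV[0][0]++ -> VV[0]=[2, 0, 0]
Event 3: SEND 0->1: VV[0][0]++ -> VV[0]=[3, 0, 0], msg_vec=[3, 0, 0]; VV[1]=max(VV[1],msg_vec) then VV[1][1]++ -> VV[1]=[3, 1, 0]
Event 4: LOCAL 2: VV[2][2]++ -> VV[2]=[1, 0, 2]
Event 5: SEND 2->0: VV[2][2]++ -> VV[2]=[1, 0, 3], msg_vec=[1, 0, 3]; VV[0]=max(VV[0],msg_vec) then VV[0][0]++ -> VV[0]=[4, 0, 3]
Event 6: LOCAL 1: VV[1][1]++ -> VV[1]=[3, 2, 0]
Event 7: LOCAL 1: VV[1][1]++ -> VV[1]=[3, 3, 0]
Event 8: LOCAL 1: VV[1][1]++ -> VV[1]=[3, 4, 0]
Event 9: SEND 1->0: VV[1][1]++ -> VV[1]=[3, 5, 0], msg_vec=[3, 5, 0]; VV[0]=max(VV[0],msg_vec) then VV[0][0]++ -> VV[0]=[5, 5, 3]
Final vectors: VV[0]=[5, 5, 3]; VV[1]=[3, 5, 0]; VV[2]=[1, 0, 3]

Answer: 1 0 3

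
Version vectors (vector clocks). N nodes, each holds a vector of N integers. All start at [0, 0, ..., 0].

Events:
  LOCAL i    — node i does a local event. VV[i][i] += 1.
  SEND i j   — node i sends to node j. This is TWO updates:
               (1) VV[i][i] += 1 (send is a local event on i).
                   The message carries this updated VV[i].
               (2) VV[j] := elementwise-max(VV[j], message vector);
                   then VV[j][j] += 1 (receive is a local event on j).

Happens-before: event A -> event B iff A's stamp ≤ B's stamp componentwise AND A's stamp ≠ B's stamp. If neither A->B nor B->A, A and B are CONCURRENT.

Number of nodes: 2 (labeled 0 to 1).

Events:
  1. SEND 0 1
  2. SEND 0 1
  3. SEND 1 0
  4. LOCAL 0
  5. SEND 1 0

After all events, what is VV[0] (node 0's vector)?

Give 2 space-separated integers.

Answer: 5 4

Derivation:
Initial: VV[0]=[0, 0]
Initial: VV[1]=[0, 0]
Event 1: SEND 0->1: VV[0][0]++ -> VV[0]=[1, 0], msg_vec=[1, 0]; VV[1]=max(VV[1],msg_vec) then VV[1][1]++ -> VV[1]=[1, 1]
Event 2: SEND 0->1: VV[0][0]++ -> VV[0]=[2, 0], msg_vec=[2, 0]; VV[1]=max(VV[1],msg_vec) then VV[1][1]++ -> VV[1]=[2, 2]
Event 3: SEND 1->0: VV[1][1]++ -> VV[1]=[2, 3], msg_vec=[2, 3]; VV[0]=max(VV[0],msg_vec) then VV[0][0]++ -> VV[0]=[3, 3]
Event 4: LOCAL 0: VV[0][0]++ -> VV[0]=[4, 3]
Event 5: SEND 1->0: VV[1][1]++ -> VV[1]=[2, 4], msg_vec=[2, 4]; VV[0]=max(VV[0],msg_vec) then VV[0][0]++ -> VV[0]=[5, 4]
Final vectors: VV[0]=[5, 4]; VV[1]=[2, 4]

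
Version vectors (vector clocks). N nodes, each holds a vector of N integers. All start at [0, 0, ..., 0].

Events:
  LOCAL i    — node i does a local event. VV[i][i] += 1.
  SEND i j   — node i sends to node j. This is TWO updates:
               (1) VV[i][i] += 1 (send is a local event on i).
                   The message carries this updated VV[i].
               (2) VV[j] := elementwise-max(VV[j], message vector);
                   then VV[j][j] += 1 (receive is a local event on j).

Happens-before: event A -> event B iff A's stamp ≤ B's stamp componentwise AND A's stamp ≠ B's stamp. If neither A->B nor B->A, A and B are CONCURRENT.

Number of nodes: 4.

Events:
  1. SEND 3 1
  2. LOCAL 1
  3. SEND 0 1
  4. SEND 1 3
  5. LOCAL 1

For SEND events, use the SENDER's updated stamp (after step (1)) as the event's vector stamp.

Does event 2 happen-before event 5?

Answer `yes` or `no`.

Initial: VV[0]=[0, 0, 0, 0]
Initial: VV[1]=[0, 0, 0, 0]
Initial: VV[2]=[0, 0, 0, 0]
Initial: VV[3]=[0, 0, 0, 0]
Event 1: SEND 3->1: VV[3][3]++ -> VV[3]=[0, 0, 0, 1], msg_vec=[0, 0, 0, 1]; VV[1]=max(VV[1],msg_vec) then VV[1][1]++ -> VV[1]=[0, 1, 0, 1]
Event 2: LOCAL 1: VV[1][1]++ -> VV[1]=[0, 2, 0, 1]
Event 3: SEND 0->1: VV[0][0]++ -> VV[0]=[1, 0, 0, 0], msg_vec=[1, 0, 0, 0]; VV[1]=max(VV[1],msg_vec) then VV[1][1]++ -> VV[1]=[1, 3, 0, 1]
Event 4: SEND 1->3: VV[1][1]++ -> VV[1]=[1, 4, 0, 1], msg_vec=[1, 4, 0, 1]; VV[3]=max(VV[3],msg_vec) then VV[3][3]++ -> VV[3]=[1, 4, 0, 2]
Event 5: LOCAL 1: VV[1][1]++ -> VV[1]=[1, 5, 0, 1]
Event 2 stamp: [0, 2, 0, 1]
Event 5 stamp: [1, 5, 0, 1]
[0, 2, 0, 1] <= [1, 5, 0, 1]? True. Equal? False. Happens-before: True

Answer: yes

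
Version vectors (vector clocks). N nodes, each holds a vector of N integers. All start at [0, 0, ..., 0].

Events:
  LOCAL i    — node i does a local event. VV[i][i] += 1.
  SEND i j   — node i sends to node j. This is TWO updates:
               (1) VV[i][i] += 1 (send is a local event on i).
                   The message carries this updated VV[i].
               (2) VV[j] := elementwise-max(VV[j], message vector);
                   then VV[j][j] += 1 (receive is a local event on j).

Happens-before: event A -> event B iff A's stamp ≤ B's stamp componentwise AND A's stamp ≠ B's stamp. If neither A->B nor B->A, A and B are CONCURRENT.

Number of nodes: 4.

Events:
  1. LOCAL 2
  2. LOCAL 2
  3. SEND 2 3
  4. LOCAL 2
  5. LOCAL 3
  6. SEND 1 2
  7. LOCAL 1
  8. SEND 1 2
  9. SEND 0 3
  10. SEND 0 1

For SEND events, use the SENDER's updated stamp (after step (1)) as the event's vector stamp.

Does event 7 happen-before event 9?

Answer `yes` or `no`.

Answer: no

Derivation:
Initial: VV[0]=[0, 0, 0, 0]
Initial: VV[1]=[0, 0, 0, 0]
Initial: VV[2]=[0, 0, 0, 0]
Initial: VV[3]=[0, 0, 0, 0]
Event 1: LOCAL 2: VV[2][2]++ -> VV[2]=[0, 0, 1, 0]
Event 2: LOCAL 2: VV[2][2]++ -> VV[2]=[0, 0, 2, 0]
Event 3: SEND 2->3: VV[2][2]++ -> VV[2]=[0, 0, 3, 0], msg_vec=[0, 0, 3, 0]; VV[3]=max(VV[3],msg_vec) then VV[3][3]++ -> VV[3]=[0, 0, 3, 1]
Event 4: LOCAL 2: VV[2][2]++ -> VV[2]=[0, 0, 4, 0]
Event 5: LOCAL 3: VV[3][3]++ -> VV[3]=[0, 0, 3, 2]
Event 6: SEND 1->2: VV[1][1]++ -> VV[1]=[0, 1, 0, 0], msg_vec=[0, 1, 0, 0]; VV[2]=max(VV[2],msg_vec) then VV[2][2]++ -> VV[2]=[0, 1, 5, 0]
Event 7: LOCAL 1: VV[1][1]++ -> VV[1]=[0, 2, 0, 0]
Event 8: SEND 1->2: VV[1][1]++ -> VV[1]=[0, 3, 0, 0], msg_vec=[0, 3, 0, 0]; VV[2]=max(VV[2],msg_vec) then VV[2][2]++ -> VV[2]=[0, 3, 6, 0]
Event 9: SEND 0->3: VV[0][0]++ -> VV[0]=[1, 0, 0, 0], msg_vec=[1, 0, 0, 0]; VV[3]=max(VV[3],msg_vec) then VV[3][3]++ -> VV[3]=[1, 0, 3, 3]
Event 10: SEND 0->1: VV[0][0]++ -> VV[0]=[2, 0, 0, 0], msg_vec=[2, 0, 0, 0]; VV[1]=max(VV[1],msg_vec) then VV[1][1]++ -> VV[1]=[2, 4, 0, 0]
Event 7 stamp: [0, 2, 0, 0]
Event 9 stamp: [1, 0, 0, 0]
[0, 2, 0, 0] <= [1, 0, 0, 0]? False. Equal? False. Happens-before: False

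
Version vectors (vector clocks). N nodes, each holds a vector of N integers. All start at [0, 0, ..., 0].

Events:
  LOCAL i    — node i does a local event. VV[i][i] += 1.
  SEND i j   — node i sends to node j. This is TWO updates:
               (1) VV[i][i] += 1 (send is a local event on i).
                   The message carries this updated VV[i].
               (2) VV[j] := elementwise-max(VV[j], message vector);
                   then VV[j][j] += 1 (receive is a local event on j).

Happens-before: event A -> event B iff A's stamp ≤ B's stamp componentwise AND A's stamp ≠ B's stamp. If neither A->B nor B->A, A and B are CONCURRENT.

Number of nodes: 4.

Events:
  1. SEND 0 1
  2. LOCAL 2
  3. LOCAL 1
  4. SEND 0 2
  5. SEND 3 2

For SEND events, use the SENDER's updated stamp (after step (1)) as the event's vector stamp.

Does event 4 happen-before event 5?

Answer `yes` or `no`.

Answer: no

Derivation:
Initial: VV[0]=[0, 0, 0, 0]
Initial: VV[1]=[0, 0, 0, 0]
Initial: VV[2]=[0, 0, 0, 0]
Initial: VV[3]=[0, 0, 0, 0]
Event 1: SEND 0->1: VV[0][0]++ -> VV[0]=[1, 0, 0, 0], msg_vec=[1, 0, 0, 0]; VV[1]=max(VV[1],msg_vec) then VV[1][1]++ -> VV[1]=[1, 1, 0, 0]
Event 2: LOCAL 2: VV[2][2]++ -> VV[2]=[0, 0, 1, 0]
Event 3: LOCAL 1: VV[1][1]++ -> VV[1]=[1, 2, 0, 0]
Event 4: SEND 0->2: VV[0][0]++ -> VV[0]=[2, 0, 0, 0], msg_vec=[2, 0, 0, 0]; VV[2]=max(VV[2],msg_vec) then VV[2][2]++ -> VV[2]=[2, 0, 2, 0]
Event 5: SEND 3->2: VV[3][3]++ -> VV[3]=[0, 0, 0, 1], msg_vec=[0, 0, 0, 1]; VV[2]=max(VV[2],msg_vec) then VV[2][2]++ -> VV[2]=[2, 0, 3, 1]
Event 4 stamp: [2, 0, 0, 0]
Event 5 stamp: [0, 0, 0, 1]
[2, 0, 0, 0] <= [0, 0, 0, 1]? False. Equal? False. Happens-before: False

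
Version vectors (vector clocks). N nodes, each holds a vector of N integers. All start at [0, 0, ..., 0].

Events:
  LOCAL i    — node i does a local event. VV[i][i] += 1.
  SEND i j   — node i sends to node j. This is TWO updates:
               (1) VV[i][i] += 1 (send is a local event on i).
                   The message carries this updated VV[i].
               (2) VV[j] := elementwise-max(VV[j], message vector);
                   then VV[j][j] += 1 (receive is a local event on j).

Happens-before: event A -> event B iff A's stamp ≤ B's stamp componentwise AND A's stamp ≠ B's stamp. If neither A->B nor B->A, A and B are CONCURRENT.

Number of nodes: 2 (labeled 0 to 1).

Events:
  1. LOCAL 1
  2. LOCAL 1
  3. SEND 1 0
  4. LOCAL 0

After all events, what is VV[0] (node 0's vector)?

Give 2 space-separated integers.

Answer: 2 3

Derivation:
Initial: VV[0]=[0, 0]
Initial: VV[1]=[0, 0]
Event 1: LOCAL 1: VV[1][1]++ -> VV[1]=[0, 1]
Event 2: LOCAL 1: VV[1][1]++ -> VV[1]=[0, 2]
Event 3: SEND 1->0: VV[1][1]++ -> VV[1]=[0, 3], msg_vec=[0, 3]; VV[0]=max(VV[0],msg_vec) then VV[0][0]++ -> VV[0]=[1, 3]
Event 4: LOCAL 0: VV[0][0]++ -> VV[0]=[2, 3]
Final vectors: VV[0]=[2, 3]; VV[1]=[0, 3]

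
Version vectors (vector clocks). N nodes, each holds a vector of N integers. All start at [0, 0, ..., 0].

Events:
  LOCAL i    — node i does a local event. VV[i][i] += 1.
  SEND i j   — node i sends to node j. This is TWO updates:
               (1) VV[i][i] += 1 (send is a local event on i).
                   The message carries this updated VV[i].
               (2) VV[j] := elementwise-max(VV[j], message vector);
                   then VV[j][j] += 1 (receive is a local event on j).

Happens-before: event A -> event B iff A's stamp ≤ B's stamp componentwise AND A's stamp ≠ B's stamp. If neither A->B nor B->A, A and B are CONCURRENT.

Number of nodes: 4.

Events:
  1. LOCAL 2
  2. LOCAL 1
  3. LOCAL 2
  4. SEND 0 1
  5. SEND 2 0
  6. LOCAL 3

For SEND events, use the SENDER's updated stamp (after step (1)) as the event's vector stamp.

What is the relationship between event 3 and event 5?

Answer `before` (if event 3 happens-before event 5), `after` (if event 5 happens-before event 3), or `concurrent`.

Initial: VV[0]=[0, 0, 0, 0]
Initial: VV[1]=[0, 0, 0, 0]
Initial: VV[2]=[0, 0, 0, 0]
Initial: VV[3]=[0, 0, 0, 0]
Event 1: LOCAL 2: VV[2][2]++ -> VV[2]=[0, 0, 1, 0]
Event 2: LOCAL 1: VV[1][1]++ -> VV[1]=[0, 1, 0, 0]
Event 3: LOCAL 2: VV[2][2]++ -> VV[2]=[0, 0, 2, 0]
Event 4: SEND 0->1: VV[0][0]++ -> VV[0]=[1, 0, 0, 0], msg_vec=[1, 0, 0, 0]; VV[1]=max(VV[1],msg_vec) then VV[1][1]++ -> VV[1]=[1, 2, 0, 0]
Event 5: SEND 2->0: VV[2][2]++ -> VV[2]=[0, 0, 3, 0], msg_vec=[0, 0, 3, 0]; VV[0]=max(VV[0],msg_vec) then VV[0][0]++ -> VV[0]=[2, 0, 3, 0]
Event 6: LOCAL 3: VV[3][3]++ -> VV[3]=[0, 0, 0, 1]
Event 3 stamp: [0, 0, 2, 0]
Event 5 stamp: [0, 0, 3, 0]
[0, 0, 2, 0] <= [0, 0, 3, 0]? True
[0, 0, 3, 0] <= [0, 0, 2, 0]? False
Relation: before

Answer: before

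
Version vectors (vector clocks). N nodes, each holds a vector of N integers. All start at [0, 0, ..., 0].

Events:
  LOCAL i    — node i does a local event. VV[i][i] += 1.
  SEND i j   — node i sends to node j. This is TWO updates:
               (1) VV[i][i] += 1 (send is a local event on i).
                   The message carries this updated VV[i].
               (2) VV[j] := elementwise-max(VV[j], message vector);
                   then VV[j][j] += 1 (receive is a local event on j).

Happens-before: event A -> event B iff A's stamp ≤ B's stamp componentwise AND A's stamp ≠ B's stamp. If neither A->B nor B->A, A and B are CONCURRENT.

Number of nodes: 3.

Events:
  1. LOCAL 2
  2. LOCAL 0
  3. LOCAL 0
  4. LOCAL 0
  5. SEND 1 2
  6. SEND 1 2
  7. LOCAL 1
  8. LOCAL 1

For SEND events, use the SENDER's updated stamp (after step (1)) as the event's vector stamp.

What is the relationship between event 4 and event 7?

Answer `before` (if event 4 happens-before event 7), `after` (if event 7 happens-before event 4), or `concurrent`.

Answer: concurrent

Derivation:
Initial: VV[0]=[0, 0, 0]
Initial: VV[1]=[0, 0, 0]
Initial: VV[2]=[0, 0, 0]
Event 1: LOCAL 2: VV[2][2]++ -> VV[2]=[0, 0, 1]
Event 2: LOCAL 0: VV[0][0]++ -> VV[0]=[1, 0, 0]
Event 3: LOCAL 0: VV[0][0]++ -> VV[0]=[2, 0, 0]
Event 4: LOCAL 0: VV[0][0]++ -> VV[0]=[3, 0, 0]
Event 5: SEND 1->2: VV[1][1]++ -> VV[1]=[0, 1, 0], msg_vec=[0, 1, 0]; VV[2]=max(VV[2],msg_vec) then VV[2][2]++ -> VV[2]=[0, 1, 2]
Event 6: SEND 1->2: VV[1][1]++ -> VV[1]=[0, 2, 0], msg_vec=[0, 2, 0]; VV[2]=max(VV[2],msg_vec) then VV[2][2]++ -> VV[2]=[0, 2, 3]
Event 7: LOCAL 1: VV[1][1]++ -> VV[1]=[0, 3, 0]
Event 8: LOCAL 1: VV[1][1]++ -> VV[1]=[0, 4, 0]
Event 4 stamp: [3, 0, 0]
Event 7 stamp: [0, 3, 0]
[3, 0, 0] <= [0, 3, 0]? False
[0, 3, 0] <= [3, 0, 0]? False
Relation: concurrent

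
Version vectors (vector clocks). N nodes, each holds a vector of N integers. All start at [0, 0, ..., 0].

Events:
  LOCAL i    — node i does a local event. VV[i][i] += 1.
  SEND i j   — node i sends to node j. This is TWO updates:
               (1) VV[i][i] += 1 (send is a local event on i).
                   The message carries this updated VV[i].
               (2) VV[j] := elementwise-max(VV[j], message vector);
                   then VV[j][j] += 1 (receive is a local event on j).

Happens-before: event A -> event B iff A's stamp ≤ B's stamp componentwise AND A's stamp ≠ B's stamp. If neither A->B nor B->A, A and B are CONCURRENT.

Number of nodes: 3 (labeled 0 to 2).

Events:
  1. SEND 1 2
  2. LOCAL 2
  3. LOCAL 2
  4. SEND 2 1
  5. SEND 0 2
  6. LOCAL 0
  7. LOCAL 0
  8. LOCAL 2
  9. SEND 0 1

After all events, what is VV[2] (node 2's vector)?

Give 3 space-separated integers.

Answer: 1 1 6

Derivation:
Initial: VV[0]=[0, 0, 0]
Initial: VV[1]=[0, 0, 0]
Initial: VV[2]=[0, 0, 0]
Event 1: SEND 1->2: VV[1][1]++ -> VV[1]=[0, 1, 0], msg_vec=[0, 1, 0]; VV[2]=max(VV[2],msg_vec) then VV[2][2]++ -> VV[2]=[0, 1, 1]
Event 2: LOCAL 2: VV[2][2]++ -> VV[2]=[0, 1, 2]
Event 3: LOCAL 2: VV[2][2]++ -> VV[2]=[0, 1, 3]
Event 4: SEND 2->1: VV[2][2]++ -> VV[2]=[0, 1, 4], msg_vec=[0, 1, 4]; VV[1]=max(VV[1],msg_vec) then VV[1][1]++ -> VV[1]=[0, 2, 4]
Event 5: SEND 0->2: VV[0][0]++ -> VV[0]=[1, 0, 0], msg_vec=[1, 0, 0]; VV[2]=max(VV[2],msg_vec) then VV[2][2]++ -> VV[2]=[1, 1, 5]
Event 6: LOCAL 0: VV[0][0]++ -> VV[0]=[2, 0, 0]
Event 7: LOCAL 0: VV[0][0]++ -> VV[0]=[3, 0, 0]
Event 8: LOCAL 2: VV[2][2]++ -> VV[2]=[1, 1, 6]
Event 9: SEND 0->1: VV[0][0]++ -> VV[0]=[4, 0, 0], msg_vec=[4, 0, 0]; VV[1]=max(VV[1],msg_vec) then VV[1][1]++ -> VV[1]=[4, 3, 4]
Final vectors: VV[0]=[4, 0, 0]; VV[1]=[4, 3, 4]; VV[2]=[1, 1, 6]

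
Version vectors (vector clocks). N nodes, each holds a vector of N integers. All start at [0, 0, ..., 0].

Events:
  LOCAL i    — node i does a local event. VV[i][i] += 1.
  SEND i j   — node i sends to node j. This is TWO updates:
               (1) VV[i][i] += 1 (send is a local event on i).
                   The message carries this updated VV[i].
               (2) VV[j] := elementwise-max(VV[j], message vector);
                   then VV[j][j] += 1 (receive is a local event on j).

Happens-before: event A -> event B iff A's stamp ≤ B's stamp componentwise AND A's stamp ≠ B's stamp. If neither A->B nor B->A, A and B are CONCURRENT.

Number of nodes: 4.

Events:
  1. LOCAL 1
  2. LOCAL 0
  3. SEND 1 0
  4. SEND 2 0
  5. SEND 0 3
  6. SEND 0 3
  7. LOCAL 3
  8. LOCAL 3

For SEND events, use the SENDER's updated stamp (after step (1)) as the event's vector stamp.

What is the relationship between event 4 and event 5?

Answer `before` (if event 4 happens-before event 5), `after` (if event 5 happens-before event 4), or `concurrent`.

Initial: VV[0]=[0, 0, 0, 0]
Initial: VV[1]=[0, 0, 0, 0]
Initial: VV[2]=[0, 0, 0, 0]
Initial: VV[3]=[0, 0, 0, 0]
Event 1: LOCAL 1: VV[1][1]++ -> VV[1]=[0, 1, 0, 0]
Event 2: LOCAL 0: VV[0][0]++ -> VV[0]=[1, 0, 0, 0]
Event 3: SEND 1->0: VV[1][1]++ -> VV[1]=[0, 2, 0, 0], msg_vec=[0, 2, 0, 0]; VV[0]=max(VV[0],msg_vec) then VV[0][0]++ -> VV[0]=[2, 2, 0, 0]
Event 4: SEND 2->0: VV[2][2]++ -> VV[2]=[0, 0, 1, 0], msg_vec=[0, 0, 1, 0]; VV[0]=max(VV[0],msg_vec) then VV[0][0]++ -> VV[0]=[3, 2, 1, 0]
Event 5: SEND 0->3: VV[0][0]++ -> VV[0]=[4, 2, 1, 0], msg_vec=[4, 2, 1, 0]; VV[3]=max(VV[3],msg_vec) then VV[3][3]++ -> VV[3]=[4, 2, 1, 1]
Event 6: SEND 0->3: VV[0][0]++ -> VV[0]=[5, 2, 1, 0], msg_vec=[5, 2, 1, 0]; VV[3]=max(VV[3],msg_vec) then VV[3][3]++ -> VV[3]=[5, 2, 1, 2]
Event 7: LOCAL 3: VV[3][3]++ -> VV[3]=[5, 2, 1, 3]
Event 8: LOCAL 3: VV[3][3]++ -> VV[3]=[5, 2, 1, 4]
Event 4 stamp: [0, 0, 1, 0]
Event 5 stamp: [4, 2, 1, 0]
[0, 0, 1, 0] <= [4, 2, 1, 0]? True
[4, 2, 1, 0] <= [0, 0, 1, 0]? False
Relation: before

Answer: before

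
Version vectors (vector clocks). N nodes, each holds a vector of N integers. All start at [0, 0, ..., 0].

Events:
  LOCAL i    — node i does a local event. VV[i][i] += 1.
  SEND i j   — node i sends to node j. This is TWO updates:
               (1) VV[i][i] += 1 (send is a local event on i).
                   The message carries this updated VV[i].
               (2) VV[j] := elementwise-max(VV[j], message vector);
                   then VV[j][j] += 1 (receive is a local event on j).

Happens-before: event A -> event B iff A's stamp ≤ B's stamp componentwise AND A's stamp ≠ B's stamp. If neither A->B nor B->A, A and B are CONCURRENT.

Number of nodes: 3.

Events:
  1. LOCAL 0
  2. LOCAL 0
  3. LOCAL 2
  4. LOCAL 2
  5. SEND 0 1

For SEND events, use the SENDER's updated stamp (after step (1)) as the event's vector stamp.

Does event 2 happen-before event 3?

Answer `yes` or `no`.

Answer: no

Derivation:
Initial: VV[0]=[0, 0, 0]
Initial: VV[1]=[0, 0, 0]
Initial: VV[2]=[0, 0, 0]
Event 1: LOCAL 0: VV[0][0]++ -> VV[0]=[1, 0, 0]
Event 2: LOCAL 0: VV[0][0]++ -> VV[0]=[2, 0, 0]
Event 3: LOCAL 2: VV[2][2]++ -> VV[2]=[0, 0, 1]
Event 4: LOCAL 2: VV[2][2]++ -> VV[2]=[0, 0, 2]
Event 5: SEND 0->1: VV[0][0]++ -> VV[0]=[3, 0, 0], msg_vec=[3, 0, 0]; VV[1]=max(VV[1],msg_vec) then VV[1][1]++ -> VV[1]=[3, 1, 0]
Event 2 stamp: [2, 0, 0]
Event 3 stamp: [0, 0, 1]
[2, 0, 0] <= [0, 0, 1]? False. Equal? False. Happens-before: False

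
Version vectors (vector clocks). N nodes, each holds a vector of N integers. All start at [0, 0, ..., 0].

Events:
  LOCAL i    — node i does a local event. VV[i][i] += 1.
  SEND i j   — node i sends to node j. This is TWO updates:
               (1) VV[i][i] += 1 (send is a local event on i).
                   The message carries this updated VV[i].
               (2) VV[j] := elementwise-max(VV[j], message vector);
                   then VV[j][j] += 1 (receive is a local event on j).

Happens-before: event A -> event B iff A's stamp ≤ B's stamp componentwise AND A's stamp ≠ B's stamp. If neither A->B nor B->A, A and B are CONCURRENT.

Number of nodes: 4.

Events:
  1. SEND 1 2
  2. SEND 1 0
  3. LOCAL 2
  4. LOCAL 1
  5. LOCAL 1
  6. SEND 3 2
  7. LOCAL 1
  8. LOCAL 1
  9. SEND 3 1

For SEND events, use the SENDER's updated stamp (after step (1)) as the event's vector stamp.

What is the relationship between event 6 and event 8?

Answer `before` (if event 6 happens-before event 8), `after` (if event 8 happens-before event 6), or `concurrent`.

Initial: VV[0]=[0, 0, 0, 0]
Initial: VV[1]=[0, 0, 0, 0]
Initial: VV[2]=[0, 0, 0, 0]
Initial: VV[3]=[0, 0, 0, 0]
Event 1: SEND 1->2: VV[1][1]++ -> VV[1]=[0, 1, 0, 0], msg_vec=[0, 1, 0, 0]; VV[2]=max(VV[2],msg_vec) then VV[2][2]++ -> VV[2]=[0, 1, 1, 0]
Event 2: SEND 1->0: VV[1][1]++ -> VV[1]=[0, 2, 0, 0], msg_vec=[0, 2, 0, 0]; VV[0]=max(VV[0],msg_vec) then VV[0][0]++ -> VV[0]=[1, 2, 0, 0]
Event 3: LOCAL 2: VV[2][2]++ -> VV[2]=[0, 1, 2, 0]
Event 4: LOCAL 1: VV[1][1]++ -> VV[1]=[0, 3, 0, 0]
Event 5: LOCAL 1: VV[1][1]++ -> VV[1]=[0, 4, 0, 0]
Event 6: SEND 3->2: VV[3][3]++ -> VV[3]=[0, 0, 0, 1], msg_vec=[0, 0, 0, 1]; VV[2]=max(VV[2],msg_vec) then VV[2][2]++ -> VV[2]=[0, 1, 3, 1]
Event 7: LOCAL 1: VV[1][1]++ -> VV[1]=[0, 5, 0, 0]
Event 8: LOCAL 1: VV[1][1]++ -> VV[1]=[0, 6, 0, 0]
Event 9: SEND 3->1: VV[3][3]++ -> VV[3]=[0, 0, 0, 2], msg_vec=[0, 0, 0, 2]; VV[1]=max(VV[1],msg_vec) then VV[1][1]++ -> VV[1]=[0, 7, 0, 2]
Event 6 stamp: [0, 0, 0, 1]
Event 8 stamp: [0, 6, 0, 0]
[0, 0, 0, 1] <= [0, 6, 0, 0]? False
[0, 6, 0, 0] <= [0, 0, 0, 1]? False
Relation: concurrent

Answer: concurrent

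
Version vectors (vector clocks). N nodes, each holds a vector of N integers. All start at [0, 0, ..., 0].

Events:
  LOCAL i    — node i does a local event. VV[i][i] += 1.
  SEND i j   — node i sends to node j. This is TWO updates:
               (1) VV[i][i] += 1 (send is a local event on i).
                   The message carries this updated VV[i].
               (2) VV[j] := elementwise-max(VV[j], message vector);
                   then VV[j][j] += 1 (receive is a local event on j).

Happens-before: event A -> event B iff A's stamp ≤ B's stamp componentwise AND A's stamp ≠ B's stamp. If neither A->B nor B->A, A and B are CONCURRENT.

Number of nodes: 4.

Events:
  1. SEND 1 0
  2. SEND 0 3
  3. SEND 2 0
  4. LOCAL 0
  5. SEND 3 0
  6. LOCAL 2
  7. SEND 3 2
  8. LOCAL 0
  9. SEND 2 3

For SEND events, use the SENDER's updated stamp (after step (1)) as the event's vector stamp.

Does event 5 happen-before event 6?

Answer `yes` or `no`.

Answer: no

Derivation:
Initial: VV[0]=[0, 0, 0, 0]
Initial: VV[1]=[0, 0, 0, 0]
Initial: VV[2]=[0, 0, 0, 0]
Initial: VV[3]=[0, 0, 0, 0]
Event 1: SEND 1->0: VV[1][1]++ -> VV[1]=[0, 1, 0, 0], msg_vec=[0, 1, 0, 0]; VV[0]=max(VV[0],msg_vec) then VV[0][0]++ -> VV[0]=[1, 1, 0, 0]
Event 2: SEND 0->3: VV[0][0]++ -> VV[0]=[2, 1, 0, 0], msg_vec=[2, 1, 0, 0]; VV[3]=max(VV[3],msg_vec) then VV[3][3]++ -> VV[3]=[2, 1, 0, 1]
Event 3: SEND 2->0: VV[2][2]++ -> VV[2]=[0, 0, 1, 0], msg_vec=[0, 0, 1, 0]; VV[0]=max(VV[0],msg_vec) then VV[0][0]++ -> VV[0]=[3, 1, 1, 0]
Event 4: LOCAL 0: VV[0][0]++ -> VV[0]=[4, 1, 1, 0]
Event 5: SEND 3->0: VV[3][3]++ -> VV[3]=[2, 1, 0, 2], msg_vec=[2, 1, 0, 2]; VV[0]=max(VV[0],msg_vec) then VV[0][0]++ -> VV[0]=[5, 1, 1, 2]
Event 6: LOCAL 2: VV[2][2]++ -> VV[2]=[0, 0, 2, 0]
Event 7: SEND 3->2: VV[3][3]++ -> VV[3]=[2, 1, 0, 3], msg_vec=[2, 1, 0, 3]; VV[2]=max(VV[2],msg_vec) then VV[2][2]++ -> VV[2]=[2, 1, 3, 3]
Event 8: LOCAL 0: VV[0][0]++ -> VV[0]=[6, 1, 1, 2]
Event 9: SEND 2->3: VV[2][2]++ -> VV[2]=[2, 1, 4, 3], msg_vec=[2, 1, 4, 3]; VV[3]=max(VV[3],msg_vec) then VV[3][3]++ -> VV[3]=[2, 1, 4, 4]
Event 5 stamp: [2, 1, 0, 2]
Event 6 stamp: [0, 0, 2, 0]
[2, 1, 0, 2] <= [0, 0, 2, 0]? False. Equal? False. Happens-before: False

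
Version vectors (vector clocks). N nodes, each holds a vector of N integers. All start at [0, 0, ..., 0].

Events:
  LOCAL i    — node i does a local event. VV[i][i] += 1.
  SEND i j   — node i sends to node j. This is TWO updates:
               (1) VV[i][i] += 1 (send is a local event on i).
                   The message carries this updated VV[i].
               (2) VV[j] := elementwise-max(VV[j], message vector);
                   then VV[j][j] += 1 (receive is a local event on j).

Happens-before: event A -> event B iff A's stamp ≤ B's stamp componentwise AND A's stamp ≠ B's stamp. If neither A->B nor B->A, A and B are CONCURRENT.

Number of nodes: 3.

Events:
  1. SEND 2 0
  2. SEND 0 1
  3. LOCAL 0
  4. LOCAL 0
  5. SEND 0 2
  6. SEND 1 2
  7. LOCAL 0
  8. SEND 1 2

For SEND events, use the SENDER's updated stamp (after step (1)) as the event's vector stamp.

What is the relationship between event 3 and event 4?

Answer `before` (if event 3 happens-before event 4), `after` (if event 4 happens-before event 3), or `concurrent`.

Answer: before

Derivation:
Initial: VV[0]=[0, 0, 0]
Initial: VV[1]=[0, 0, 0]
Initial: VV[2]=[0, 0, 0]
Event 1: SEND 2->0: VV[2][2]++ -> VV[2]=[0, 0, 1], msg_vec=[0, 0, 1]; VV[0]=max(VV[0],msg_vec) then VV[0][0]++ -> VV[0]=[1, 0, 1]
Event 2: SEND 0->1: VV[0][0]++ -> VV[0]=[2, 0, 1], msg_vec=[2, 0, 1]; VV[1]=max(VV[1],msg_vec) then VV[1][1]++ -> VV[1]=[2, 1, 1]
Event 3: LOCAL 0: VV[0][0]++ -> VV[0]=[3, 0, 1]
Event 4: LOCAL 0: VV[0][0]++ -> VV[0]=[4, 0, 1]
Event 5: SEND 0->2: VV[0][0]++ -> VV[0]=[5, 0, 1], msg_vec=[5, 0, 1]; VV[2]=max(VV[2],msg_vec) then VV[2][2]++ -> VV[2]=[5, 0, 2]
Event 6: SEND 1->2: VV[1][1]++ -> VV[1]=[2, 2, 1], msg_vec=[2, 2, 1]; VV[2]=max(VV[2],msg_vec) then VV[2][2]++ -> VV[2]=[5, 2, 3]
Event 7: LOCAL 0: VV[0][0]++ -> VV[0]=[6, 0, 1]
Event 8: SEND 1->2: VV[1][1]++ -> VV[1]=[2, 3, 1], msg_vec=[2, 3, 1]; VV[2]=max(VV[2],msg_vec) then VV[2][2]++ -> VV[2]=[5, 3, 4]
Event 3 stamp: [3, 0, 1]
Event 4 stamp: [4, 0, 1]
[3, 0, 1] <= [4, 0, 1]? True
[4, 0, 1] <= [3, 0, 1]? False
Relation: before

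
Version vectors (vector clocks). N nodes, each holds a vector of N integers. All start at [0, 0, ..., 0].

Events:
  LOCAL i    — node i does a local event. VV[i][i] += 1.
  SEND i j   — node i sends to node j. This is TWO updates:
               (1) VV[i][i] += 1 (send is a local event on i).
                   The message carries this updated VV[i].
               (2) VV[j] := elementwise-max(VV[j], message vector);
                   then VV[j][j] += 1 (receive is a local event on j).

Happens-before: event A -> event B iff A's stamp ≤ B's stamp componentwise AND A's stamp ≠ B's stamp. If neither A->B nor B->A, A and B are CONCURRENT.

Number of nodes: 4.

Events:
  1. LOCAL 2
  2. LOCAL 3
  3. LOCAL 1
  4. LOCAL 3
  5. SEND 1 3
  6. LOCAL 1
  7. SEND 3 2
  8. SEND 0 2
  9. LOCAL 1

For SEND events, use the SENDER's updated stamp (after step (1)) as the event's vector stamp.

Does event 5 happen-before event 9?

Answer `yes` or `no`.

Initial: VV[0]=[0, 0, 0, 0]
Initial: VV[1]=[0, 0, 0, 0]
Initial: VV[2]=[0, 0, 0, 0]
Initial: VV[3]=[0, 0, 0, 0]
Event 1: LOCAL 2: VV[2][2]++ -> VV[2]=[0, 0, 1, 0]
Event 2: LOCAL 3: VV[3][3]++ -> VV[3]=[0, 0, 0, 1]
Event 3: LOCAL 1: VV[1][1]++ -> VV[1]=[0, 1, 0, 0]
Event 4: LOCAL 3: VV[3][3]++ -> VV[3]=[0, 0, 0, 2]
Event 5: SEND 1->3: VV[1][1]++ -> VV[1]=[0, 2, 0, 0], msg_vec=[0, 2, 0, 0]; VV[3]=max(VV[3],msg_vec) then VV[3][3]++ -> VV[3]=[0, 2, 0, 3]
Event 6: LOCAL 1: VV[1][1]++ -> VV[1]=[0, 3, 0, 0]
Event 7: SEND 3->2: VV[3][3]++ -> VV[3]=[0, 2, 0, 4], msg_vec=[0, 2, 0, 4]; VV[2]=max(VV[2],msg_vec) then VV[2][2]++ -> VV[2]=[0, 2, 2, 4]
Event 8: SEND 0->2: VV[0][0]++ -> VV[0]=[1, 0, 0, 0], msg_vec=[1, 0, 0, 0]; VV[2]=max(VV[2],msg_vec) then VV[2][2]++ -> VV[2]=[1, 2, 3, 4]
Event 9: LOCAL 1: VV[1][1]++ -> VV[1]=[0, 4, 0, 0]
Event 5 stamp: [0, 2, 0, 0]
Event 9 stamp: [0, 4, 0, 0]
[0, 2, 0, 0] <= [0, 4, 0, 0]? True. Equal? False. Happens-before: True

Answer: yes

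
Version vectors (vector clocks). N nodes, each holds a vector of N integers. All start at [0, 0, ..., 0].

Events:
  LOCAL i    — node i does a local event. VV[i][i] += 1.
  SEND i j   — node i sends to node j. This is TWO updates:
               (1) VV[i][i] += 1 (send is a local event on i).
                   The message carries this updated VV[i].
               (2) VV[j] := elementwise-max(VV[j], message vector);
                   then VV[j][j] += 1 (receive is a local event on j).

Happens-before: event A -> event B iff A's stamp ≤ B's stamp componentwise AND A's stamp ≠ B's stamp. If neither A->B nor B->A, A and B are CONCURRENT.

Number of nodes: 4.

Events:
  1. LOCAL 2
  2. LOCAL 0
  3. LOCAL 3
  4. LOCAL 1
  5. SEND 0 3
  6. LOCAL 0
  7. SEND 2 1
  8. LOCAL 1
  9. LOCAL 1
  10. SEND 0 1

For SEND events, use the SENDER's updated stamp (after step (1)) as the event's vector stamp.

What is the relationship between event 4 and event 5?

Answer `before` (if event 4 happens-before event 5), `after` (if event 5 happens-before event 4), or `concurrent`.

Initial: VV[0]=[0, 0, 0, 0]
Initial: VV[1]=[0, 0, 0, 0]
Initial: VV[2]=[0, 0, 0, 0]
Initial: VV[3]=[0, 0, 0, 0]
Event 1: LOCAL 2: VV[2][2]++ -> VV[2]=[0, 0, 1, 0]
Event 2: LOCAL 0: VV[0][0]++ -> VV[0]=[1, 0, 0, 0]
Event 3: LOCAL 3: VV[3][3]++ -> VV[3]=[0, 0, 0, 1]
Event 4: LOCAL 1: VV[1][1]++ -> VV[1]=[0, 1, 0, 0]
Event 5: SEND 0->3: VV[0][0]++ -> VV[0]=[2, 0, 0, 0], msg_vec=[2, 0, 0, 0]; VV[3]=max(VV[3],msg_vec) then VV[3][3]++ -> VV[3]=[2, 0, 0, 2]
Event 6: LOCAL 0: VV[0][0]++ -> VV[0]=[3, 0, 0, 0]
Event 7: SEND 2->1: VV[2][2]++ -> VV[2]=[0, 0, 2, 0], msg_vec=[0, 0, 2, 0]; VV[1]=max(VV[1],msg_vec) then VV[1][1]++ -> VV[1]=[0, 2, 2, 0]
Event 8: LOCAL 1: VV[1][1]++ -> VV[1]=[0, 3, 2, 0]
Event 9: LOCAL 1: VV[1][1]++ -> VV[1]=[0, 4, 2, 0]
Event 10: SEND 0->1: VV[0][0]++ -> VV[0]=[4, 0, 0, 0], msg_vec=[4, 0, 0, 0]; VV[1]=max(VV[1],msg_vec) then VV[1][1]++ -> VV[1]=[4, 5, 2, 0]
Event 4 stamp: [0, 1, 0, 0]
Event 5 stamp: [2, 0, 0, 0]
[0, 1, 0, 0] <= [2, 0, 0, 0]? False
[2, 0, 0, 0] <= [0, 1, 0, 0]? False
Relation: concurrent

Answer: concurrent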